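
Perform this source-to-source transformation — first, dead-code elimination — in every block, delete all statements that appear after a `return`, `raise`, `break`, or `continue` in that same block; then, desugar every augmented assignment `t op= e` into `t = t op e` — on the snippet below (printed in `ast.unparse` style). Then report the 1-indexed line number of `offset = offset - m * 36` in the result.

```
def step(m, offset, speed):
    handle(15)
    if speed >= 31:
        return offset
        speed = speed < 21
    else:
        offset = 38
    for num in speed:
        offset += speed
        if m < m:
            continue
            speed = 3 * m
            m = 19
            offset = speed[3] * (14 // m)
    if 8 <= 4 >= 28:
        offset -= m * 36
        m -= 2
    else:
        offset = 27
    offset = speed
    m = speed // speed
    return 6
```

Transformed code:
def step(m, offset, speed):
    handle(15)
    if speed >= 31:
        return offset
    else:
        offset = 38
    for num in speed:
        offset = offset + speed
        if m < m:
            continue
    if 8 <= 4 >= 28:
        offset = offset - m * 36
        m = m - 2
    else:
        offset = 27
    offset = speed
    m = speed // speed
    return 6

12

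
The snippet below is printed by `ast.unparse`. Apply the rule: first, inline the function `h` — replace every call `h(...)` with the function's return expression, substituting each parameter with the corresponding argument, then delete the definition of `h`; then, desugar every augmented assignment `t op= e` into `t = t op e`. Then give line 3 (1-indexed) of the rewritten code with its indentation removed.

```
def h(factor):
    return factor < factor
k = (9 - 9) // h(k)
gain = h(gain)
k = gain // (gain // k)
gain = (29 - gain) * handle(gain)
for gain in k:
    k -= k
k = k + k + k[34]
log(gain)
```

k = gain // (gain // k)

Transformed code:
k = (9 - 9) // (k < k)
gain = gain < gain
k = gain // (gain // k)
gain = (29 - gain) * handle(gain)
for gain in k:
    k = k - k
k = k + k + k[34]
log(gain)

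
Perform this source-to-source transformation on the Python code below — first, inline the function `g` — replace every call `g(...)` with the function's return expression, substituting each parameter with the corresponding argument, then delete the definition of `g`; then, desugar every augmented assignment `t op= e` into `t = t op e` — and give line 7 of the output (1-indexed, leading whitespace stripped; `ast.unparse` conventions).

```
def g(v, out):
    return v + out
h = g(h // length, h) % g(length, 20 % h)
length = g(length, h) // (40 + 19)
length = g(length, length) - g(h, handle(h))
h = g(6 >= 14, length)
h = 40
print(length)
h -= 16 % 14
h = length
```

h = h - 16 % 14

Transformed code:
h = (h // length + h) % (length + 20 % h)
length = (length + h) // (40 + 19)
length = length + length - (h + handle(h))
h = (6 >= 14) + length
h = 40
print(length)
h = h - 16 % 14
h = length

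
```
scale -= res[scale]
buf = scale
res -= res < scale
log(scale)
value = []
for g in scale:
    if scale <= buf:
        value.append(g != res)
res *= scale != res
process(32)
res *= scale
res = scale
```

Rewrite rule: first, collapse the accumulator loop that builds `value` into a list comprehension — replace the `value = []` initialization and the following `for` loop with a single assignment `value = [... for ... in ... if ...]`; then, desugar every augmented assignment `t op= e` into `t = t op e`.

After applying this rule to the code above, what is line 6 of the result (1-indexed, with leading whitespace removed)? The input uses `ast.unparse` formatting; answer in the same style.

Transformed code:
scale = scale - res[scale]
buf = scale
res = res - (res < scale)
log(scale)
value = [g != res for g in scale if scale <= buf]
res = res * (scale != res)
process(32)
res = res * scale
res = scale

res = res * (scale != res)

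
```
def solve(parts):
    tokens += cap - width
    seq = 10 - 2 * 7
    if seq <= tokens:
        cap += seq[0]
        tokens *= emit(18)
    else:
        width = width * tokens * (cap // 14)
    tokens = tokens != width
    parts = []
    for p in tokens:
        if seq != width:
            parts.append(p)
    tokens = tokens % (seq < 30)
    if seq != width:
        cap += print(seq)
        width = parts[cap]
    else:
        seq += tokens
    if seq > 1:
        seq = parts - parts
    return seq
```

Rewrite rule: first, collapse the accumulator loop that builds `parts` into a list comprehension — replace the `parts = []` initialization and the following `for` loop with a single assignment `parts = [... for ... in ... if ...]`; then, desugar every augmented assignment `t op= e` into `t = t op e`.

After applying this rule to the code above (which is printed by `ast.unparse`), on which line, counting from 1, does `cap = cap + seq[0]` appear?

Transformed code:
def solve(parts):
    tokens = tokens + (cap - width)
    seq = 10 - 2 * 7
    if seq <= tokens:
        cap = cap + seq[0]
        tokens = tokens * emit(18)
    else:
        width = width * tokens * (cap // 14)
    tokens = tokens != width
    parts = [p for p in tokens if seq != width]
    tokens = tokens % (seq < 30)
    if seq != width:
        cap = cap + print(seq)
        width = parts[cap]
    else:
        seq = seq + tokens
    if seq > 1:
        seq = parts - parts
    return seq

5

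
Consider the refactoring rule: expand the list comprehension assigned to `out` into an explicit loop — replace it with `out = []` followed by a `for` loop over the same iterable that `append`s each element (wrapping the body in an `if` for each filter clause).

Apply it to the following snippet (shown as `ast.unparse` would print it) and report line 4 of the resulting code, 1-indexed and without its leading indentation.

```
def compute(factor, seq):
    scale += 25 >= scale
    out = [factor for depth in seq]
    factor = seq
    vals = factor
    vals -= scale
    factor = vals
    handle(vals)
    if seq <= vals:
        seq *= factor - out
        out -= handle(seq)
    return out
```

Transformed code:
def compute(factor, seq):
    scale += 25 >= scale
    out = []
    for depth in seq:
        out.append(factor)
    factor = seq
    vals = factor
    vals -= scale
    factor = vals
    handle(vals)
    if seq <= vals:
        seq *= factor - out
        out -= handle(seq)
    return out

for depth in seq:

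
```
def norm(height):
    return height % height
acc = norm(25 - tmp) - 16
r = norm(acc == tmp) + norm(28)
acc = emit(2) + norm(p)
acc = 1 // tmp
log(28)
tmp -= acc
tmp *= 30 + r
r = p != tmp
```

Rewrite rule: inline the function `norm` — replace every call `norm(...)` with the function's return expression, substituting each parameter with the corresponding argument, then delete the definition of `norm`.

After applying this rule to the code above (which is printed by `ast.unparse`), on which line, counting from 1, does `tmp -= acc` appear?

6

Transformed code:
acc = (25 - tmp) % (25 - tmp) - 16
r = (acc == tmp) % (acc == tmp) + 28 % 28
acc = emit(2) + p % p
acc = 1 // tmp
log(28)
tmp -= acc
tmp *= 30 + r
r = p != tmp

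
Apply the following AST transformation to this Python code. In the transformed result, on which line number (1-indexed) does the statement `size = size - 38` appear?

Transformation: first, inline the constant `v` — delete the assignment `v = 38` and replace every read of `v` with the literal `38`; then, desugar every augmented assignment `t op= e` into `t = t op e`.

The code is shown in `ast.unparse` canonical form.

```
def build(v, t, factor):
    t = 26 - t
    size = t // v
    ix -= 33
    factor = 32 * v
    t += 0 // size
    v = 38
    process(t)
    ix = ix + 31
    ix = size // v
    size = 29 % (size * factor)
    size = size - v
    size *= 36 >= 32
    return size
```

11

Transformed code:
def build(v, t, factor):
    t = 26 - t
    size = t // 38
    ix = ix - 33
    factor = 32 * 38
    t = t + 0 // size
    process(t)
    ix = ix + 31
    ix = size // 38
    size = 29 % (size * factor)
    size = size - 38
    size = size * (36 >= 32)
    return size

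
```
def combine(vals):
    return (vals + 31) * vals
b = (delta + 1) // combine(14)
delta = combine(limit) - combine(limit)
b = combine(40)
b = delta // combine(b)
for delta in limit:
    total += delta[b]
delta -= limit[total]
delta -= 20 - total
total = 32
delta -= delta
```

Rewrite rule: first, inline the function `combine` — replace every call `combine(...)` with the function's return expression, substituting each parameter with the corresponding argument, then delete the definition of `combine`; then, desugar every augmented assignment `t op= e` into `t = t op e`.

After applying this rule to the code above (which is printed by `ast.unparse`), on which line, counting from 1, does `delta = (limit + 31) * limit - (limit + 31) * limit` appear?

2

Transformed code:
b = (delta + 1) // ((14 + 31) * 14)
delta = (limit + 31) * limit - (limit + 31) * limit
b = (40 + 31) * 40
b = delta // ((b + 31) * b)
for delta in limit:
    total = total + delta[b]
delta = delta - limit[total]
delta = delta - (20 - total)
total = 32
delta = delta - delta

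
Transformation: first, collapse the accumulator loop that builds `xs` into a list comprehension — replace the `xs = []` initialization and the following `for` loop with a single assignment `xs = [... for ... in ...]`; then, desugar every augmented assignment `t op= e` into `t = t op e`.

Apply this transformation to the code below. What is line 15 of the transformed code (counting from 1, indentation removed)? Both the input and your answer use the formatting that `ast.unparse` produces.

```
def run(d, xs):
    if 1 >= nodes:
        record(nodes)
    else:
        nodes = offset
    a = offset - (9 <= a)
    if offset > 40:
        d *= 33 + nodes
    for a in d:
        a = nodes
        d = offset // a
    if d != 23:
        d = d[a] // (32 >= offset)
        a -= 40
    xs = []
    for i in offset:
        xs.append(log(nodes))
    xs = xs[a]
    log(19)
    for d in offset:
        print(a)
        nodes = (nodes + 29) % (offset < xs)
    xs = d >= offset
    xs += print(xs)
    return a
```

xs = [log(nodes) for i in offset]

Transformed code:
def run(d, xs):
    if 1 >= nodes:
        record(nodes)
    else:
        nodes = offset
    a = offset - (9 <= a)
    if offset > 40:
        d = d * (33 + nodes)
    for a in d:
        a = nodes
        d = offset // a
    if d != 23:
        d = d[a] // (32 >= offset)
        a = a - 40
    xs = [log(nodes) for i in offset]
    xs = xs[a]
    log(19)
    for d in offset:
        print(a)
        nodes = (nodes + 29) % (offset < xs)
    xs = d >= offset
    xs = xs + print(xs)
    return a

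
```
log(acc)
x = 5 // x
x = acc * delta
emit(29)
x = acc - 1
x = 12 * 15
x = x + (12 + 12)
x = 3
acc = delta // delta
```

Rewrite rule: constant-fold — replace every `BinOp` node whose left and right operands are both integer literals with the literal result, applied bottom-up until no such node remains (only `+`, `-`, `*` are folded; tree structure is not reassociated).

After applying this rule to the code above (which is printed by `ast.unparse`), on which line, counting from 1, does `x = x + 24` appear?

7

Transformed code:
log(acc)
x = 5 // x
x = acc * delta
emit(29)
x = acc - 1
x = 180
x = x + 24
x = 3
acc = delta // delta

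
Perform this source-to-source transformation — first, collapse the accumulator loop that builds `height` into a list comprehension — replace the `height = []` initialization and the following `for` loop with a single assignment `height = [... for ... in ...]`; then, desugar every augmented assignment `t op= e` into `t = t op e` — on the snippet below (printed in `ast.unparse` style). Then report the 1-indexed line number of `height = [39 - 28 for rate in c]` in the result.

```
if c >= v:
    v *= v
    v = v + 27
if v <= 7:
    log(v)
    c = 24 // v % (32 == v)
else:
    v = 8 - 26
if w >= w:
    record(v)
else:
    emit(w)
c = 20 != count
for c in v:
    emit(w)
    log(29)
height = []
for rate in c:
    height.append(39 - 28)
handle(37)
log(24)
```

17

Transformed code:
if c >= v:
    v = v * v
    v = v + 27
if v <= 7:
    log(v)
    c = 24 // v % (32 == v)
else:
    v = 8 - 26
if w >= w:
    record(v)
else:
    emit(w)
c = 20 != count
for c in v:
    emit(w)
    log(29)
height = [39 - 28 for rate in c]
handle(37)
log(24)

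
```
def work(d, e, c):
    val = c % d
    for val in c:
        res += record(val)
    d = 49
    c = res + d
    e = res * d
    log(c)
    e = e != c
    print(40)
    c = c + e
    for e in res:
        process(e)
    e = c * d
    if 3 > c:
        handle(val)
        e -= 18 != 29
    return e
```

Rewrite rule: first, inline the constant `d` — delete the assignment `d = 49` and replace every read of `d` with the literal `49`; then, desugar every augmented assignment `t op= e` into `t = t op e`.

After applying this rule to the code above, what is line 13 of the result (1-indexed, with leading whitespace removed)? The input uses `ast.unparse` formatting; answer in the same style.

Transformed code:
def work(d, e, c):
    val = c % 49
    for val in c:
        res = res + record(val)
    c = res + 49
    e = res * 49
    log(c)
    e = e != c
    print(40)
    c = c + e
    for e in res:
        process(e)
    e = c * 49
    if 3 > c:
        handle(val)
        e = e - (18 != 29)
    return e

e = c * 49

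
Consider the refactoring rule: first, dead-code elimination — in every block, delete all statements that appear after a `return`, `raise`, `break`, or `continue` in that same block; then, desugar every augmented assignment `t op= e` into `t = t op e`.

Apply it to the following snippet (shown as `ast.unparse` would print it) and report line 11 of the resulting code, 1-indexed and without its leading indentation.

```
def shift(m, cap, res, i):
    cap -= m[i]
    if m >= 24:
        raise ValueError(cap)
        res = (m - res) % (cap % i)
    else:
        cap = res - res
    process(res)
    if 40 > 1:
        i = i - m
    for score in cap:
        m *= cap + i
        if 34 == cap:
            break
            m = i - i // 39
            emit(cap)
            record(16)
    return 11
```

Transformed code:
def shift(m, cap, res, i):
    cap = cap - m[i]
    if m >= 24:
        raise ValueError(cap)
    else:
        cap = res - res
    process(res)
    if 40 > 1:
        i = i - m
    for score in cap:
        m = m * (cap + i)
        if 34 == cap:
            break
    return 11

m = m * (cap + i)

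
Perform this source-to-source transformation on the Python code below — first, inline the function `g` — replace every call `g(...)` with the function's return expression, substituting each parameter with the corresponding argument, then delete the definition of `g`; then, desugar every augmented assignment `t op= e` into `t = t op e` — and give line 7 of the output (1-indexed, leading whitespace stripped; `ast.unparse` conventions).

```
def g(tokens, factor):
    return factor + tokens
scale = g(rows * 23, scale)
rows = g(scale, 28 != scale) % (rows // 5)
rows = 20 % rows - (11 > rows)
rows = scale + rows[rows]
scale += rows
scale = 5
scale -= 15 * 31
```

Transformed code:
scale = scale + rows * 23
rows = ((28 != scale) + scale) % (rows // 5)
rows = 20 % rows - (11 > rows)
rows = scale + rows[rows]
scale = scale + rows
scale = 5
scale = scale - 15 * 31

scale = scale - 15 * 31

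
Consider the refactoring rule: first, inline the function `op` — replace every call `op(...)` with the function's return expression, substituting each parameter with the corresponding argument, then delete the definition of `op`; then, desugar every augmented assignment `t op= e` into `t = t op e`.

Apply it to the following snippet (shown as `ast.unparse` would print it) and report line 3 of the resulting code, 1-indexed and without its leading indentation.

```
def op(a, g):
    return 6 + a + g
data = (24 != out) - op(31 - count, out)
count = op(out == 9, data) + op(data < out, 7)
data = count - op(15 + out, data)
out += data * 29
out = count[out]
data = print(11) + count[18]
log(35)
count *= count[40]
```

data = count - (6 + (15 + out) + data)

Transformed code:
data = (24 != out) - (6 + (31 - count) + out)
count = 6 + (out == 9) + data + (6 + (data < out) + 7)
data = count - (6 + (15 + out) + data)
out = out + data * 29
out = count[out]
data = print(11) + count[18]
log(35)
count = count * count[40]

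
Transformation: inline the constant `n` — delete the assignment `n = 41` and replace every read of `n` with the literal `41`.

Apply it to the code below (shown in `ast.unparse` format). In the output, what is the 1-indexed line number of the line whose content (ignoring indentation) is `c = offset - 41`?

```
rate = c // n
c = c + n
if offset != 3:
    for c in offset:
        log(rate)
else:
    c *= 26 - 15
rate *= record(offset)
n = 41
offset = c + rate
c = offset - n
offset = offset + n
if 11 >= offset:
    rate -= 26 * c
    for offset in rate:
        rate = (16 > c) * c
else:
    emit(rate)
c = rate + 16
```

10

Transformed code:
rate = c // 41
c = c + 41
if offset != 3:
    for c in offset:
        log(rate)
else:
    c *= 26 - 15
rate *= record(offset)
offset = c + rate
c = offset - 41
offset = offset + 41
if 11 >= offset:
    rate -= 26 * c
    for offset in rate:
        rate = (16 > c) * c
else:
    emit(rate)
c = rate + 16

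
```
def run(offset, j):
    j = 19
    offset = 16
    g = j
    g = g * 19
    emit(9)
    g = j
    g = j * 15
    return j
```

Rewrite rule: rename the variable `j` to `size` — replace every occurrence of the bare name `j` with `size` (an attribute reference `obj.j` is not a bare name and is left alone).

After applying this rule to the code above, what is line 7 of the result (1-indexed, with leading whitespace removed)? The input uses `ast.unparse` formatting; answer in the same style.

g = size

Transformed code:
def run(offset, size):
    size = 19
    offset = 16
    g = size
    g = g * 19
    emit(9)
    g = size
    g = size * 15
    return size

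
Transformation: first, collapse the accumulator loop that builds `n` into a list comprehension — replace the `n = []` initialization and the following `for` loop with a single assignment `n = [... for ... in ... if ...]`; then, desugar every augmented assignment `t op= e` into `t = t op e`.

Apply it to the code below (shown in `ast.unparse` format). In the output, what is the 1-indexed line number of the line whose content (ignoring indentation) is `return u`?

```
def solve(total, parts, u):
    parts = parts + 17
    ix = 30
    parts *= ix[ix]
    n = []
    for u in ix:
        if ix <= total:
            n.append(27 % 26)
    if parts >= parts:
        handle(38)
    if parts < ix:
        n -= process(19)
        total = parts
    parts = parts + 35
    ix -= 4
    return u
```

13

Transformed code:
def solve(total, parts, u):
    parts = parts + 17
    ix = 30
    parts = parts * ix[ix]
    n = [27 % 26 for u in ix if ix <= total]
    if parts >= parts:
        handle(38)
    if parts < ix:
        n = n - process(19)
        total = parts
    parts = parts + 35
    ix = ix - 4
    return u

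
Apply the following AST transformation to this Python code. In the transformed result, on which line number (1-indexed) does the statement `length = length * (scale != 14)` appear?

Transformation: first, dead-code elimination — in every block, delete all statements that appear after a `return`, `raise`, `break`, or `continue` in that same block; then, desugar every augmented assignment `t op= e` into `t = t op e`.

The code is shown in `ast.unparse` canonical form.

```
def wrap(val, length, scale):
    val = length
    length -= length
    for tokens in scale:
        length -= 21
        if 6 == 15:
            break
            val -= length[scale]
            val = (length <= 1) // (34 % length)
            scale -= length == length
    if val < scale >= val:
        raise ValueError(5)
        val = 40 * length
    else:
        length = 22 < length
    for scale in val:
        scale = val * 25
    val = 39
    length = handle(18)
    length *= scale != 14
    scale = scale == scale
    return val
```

Transformed code:
def wrap(val, length, scale):
    val = length
    length = length - length
    for tokens in scale:
        length = length - 21
        if 6 == 15:
            break
    if val < scale >= val:
        raise ValueError(5)
    else:
        length = 22 < length
    for scale in val:
        scale = val * 25
    val = 39
    length = handle(18)
    length = length * (scale != 14)
    scale = scale == scale
    return val

16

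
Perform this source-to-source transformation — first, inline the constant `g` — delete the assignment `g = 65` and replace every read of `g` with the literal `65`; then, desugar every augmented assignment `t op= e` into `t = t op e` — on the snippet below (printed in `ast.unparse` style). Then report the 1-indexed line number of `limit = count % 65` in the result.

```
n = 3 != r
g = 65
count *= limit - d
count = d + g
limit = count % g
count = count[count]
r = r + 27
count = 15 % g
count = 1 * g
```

Transformed code:
n = 3 != r
count = count * (limit - d)
count = d + 65
limit = count % 65
count = count[count]
r = r + 27
count = 15 % 65
count = 1 * 65

4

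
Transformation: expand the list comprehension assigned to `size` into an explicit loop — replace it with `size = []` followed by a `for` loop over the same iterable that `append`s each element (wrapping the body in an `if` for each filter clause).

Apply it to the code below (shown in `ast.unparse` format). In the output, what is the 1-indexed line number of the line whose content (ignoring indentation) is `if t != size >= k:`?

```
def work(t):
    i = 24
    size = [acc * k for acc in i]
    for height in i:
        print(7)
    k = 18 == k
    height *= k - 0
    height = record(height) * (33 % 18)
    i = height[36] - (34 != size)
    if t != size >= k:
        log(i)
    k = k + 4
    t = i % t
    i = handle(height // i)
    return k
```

12

Transformed code:
def work(t):
    i = 24
    size = []
    for acc in i:
        size.append(acc * k)
    for height in i:
        print(7)
    k = 18 == k
    height *= k - 0
    height = record(height) * (33 % 18)
    i = height[36] - (34 != size)
    if t != size >= k:
        log(i)
    k = k + 4
    t = i % t
    i = handle(height // i)
    return k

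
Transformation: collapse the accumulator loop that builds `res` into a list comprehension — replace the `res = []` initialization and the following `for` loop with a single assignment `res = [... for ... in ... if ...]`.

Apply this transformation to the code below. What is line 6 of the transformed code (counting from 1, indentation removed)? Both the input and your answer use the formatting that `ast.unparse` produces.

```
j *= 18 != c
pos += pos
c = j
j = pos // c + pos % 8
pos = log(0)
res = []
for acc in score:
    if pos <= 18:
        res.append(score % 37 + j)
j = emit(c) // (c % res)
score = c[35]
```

Transformed code:
j *= 18 != c
pos += pos
c = j
j = pos // c + pos % 8
pos = log(0)
res = [score % 37 + j for acc in score if pos <= 18]
j = emit(c) // (c % res)
score = c[35]

res = [score % 37 + j for acc in score if pos <= 18]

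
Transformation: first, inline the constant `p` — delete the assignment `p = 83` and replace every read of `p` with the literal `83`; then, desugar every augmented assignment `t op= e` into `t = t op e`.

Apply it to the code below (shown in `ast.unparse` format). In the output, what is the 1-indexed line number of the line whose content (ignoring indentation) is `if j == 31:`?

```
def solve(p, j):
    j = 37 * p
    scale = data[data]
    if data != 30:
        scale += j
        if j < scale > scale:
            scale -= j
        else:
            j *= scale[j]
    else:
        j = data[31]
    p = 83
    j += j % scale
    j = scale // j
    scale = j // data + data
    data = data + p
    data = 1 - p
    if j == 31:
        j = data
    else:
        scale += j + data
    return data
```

Transformed code:
def solve(p, j):
    j = 37 * 83
    scale = data[data]
    if data != 30:
        scale = scale + j
        if j < scale > scale:
            scale = scale - j
        else:
            j = j * scale[j]
    else:
        j = data[31]
    j = j + j % scale
    j = scale // j
    scale = j // data + data
    data = data + 83
    data = 1 - 83
    if j == 31:
        j = data
    else:
        scale = scale + (j + data)
    return data

17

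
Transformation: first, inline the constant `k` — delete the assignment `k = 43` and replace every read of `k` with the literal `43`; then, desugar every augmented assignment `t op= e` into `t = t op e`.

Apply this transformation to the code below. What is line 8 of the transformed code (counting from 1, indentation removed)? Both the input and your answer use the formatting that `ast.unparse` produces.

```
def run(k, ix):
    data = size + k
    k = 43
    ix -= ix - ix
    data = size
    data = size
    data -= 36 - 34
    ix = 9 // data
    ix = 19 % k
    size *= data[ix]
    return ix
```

Transformed code:
def run(k, ix):
    data = size + 43
    ix = ix - (ix - ix)
    data = size
    data = size
    data = data - (36 - 34)
    ix = 9 // data
    ix = 19 % 43
    size = size * data[ix]
    return ix

ix = 19 % 43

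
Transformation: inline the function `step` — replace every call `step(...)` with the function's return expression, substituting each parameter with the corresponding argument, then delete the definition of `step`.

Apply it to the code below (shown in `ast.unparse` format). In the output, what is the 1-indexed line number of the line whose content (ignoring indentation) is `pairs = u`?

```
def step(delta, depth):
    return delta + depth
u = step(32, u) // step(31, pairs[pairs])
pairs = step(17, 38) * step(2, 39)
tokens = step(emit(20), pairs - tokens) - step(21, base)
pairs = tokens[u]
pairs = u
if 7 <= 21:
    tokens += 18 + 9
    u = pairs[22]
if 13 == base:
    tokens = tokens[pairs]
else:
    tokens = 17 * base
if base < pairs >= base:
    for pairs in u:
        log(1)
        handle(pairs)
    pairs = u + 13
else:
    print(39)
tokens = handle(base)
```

Transformed code:
u = (32 + u) // (31 + pairs[pairs])
pairs = (17 + 38) * (2 + 39)
tokens = emit(20) + (pairs - tokens) - (21 + base)
pairs = tokens[u]
pairs = u
if 7 <= 21:
    tokens += 18 + 9
    u = pairs[22]
if 13 == base:
    tokens = tokens[pairs]
else:
    tokens = 17 * base
if base < pairs >= base:
    for pairs in u:
        log(1)
        handle(pairs)
    pairs = u + 13
else:
    print(39)
tokens = handle(base)

5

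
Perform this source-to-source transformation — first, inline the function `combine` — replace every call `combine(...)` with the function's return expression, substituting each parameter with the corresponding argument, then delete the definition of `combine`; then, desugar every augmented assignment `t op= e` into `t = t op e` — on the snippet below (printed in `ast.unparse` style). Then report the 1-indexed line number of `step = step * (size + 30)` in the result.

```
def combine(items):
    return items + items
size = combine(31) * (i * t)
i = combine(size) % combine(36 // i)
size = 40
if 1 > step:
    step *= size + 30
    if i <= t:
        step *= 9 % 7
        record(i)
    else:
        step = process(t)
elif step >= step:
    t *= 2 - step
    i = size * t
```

Transformed code:
size = (31 + 31) * (i * t)
i = (size + size) % (36 // i + 36 // i)
size = 40
if 1 > step:
    step = step * (size + 30)
    if i <= t:
        step = step * (9 % 7)
        record(i)
    else:
        step = process(t)
elif step >= step:
    t = t * (2 - step)
    i = size * t

5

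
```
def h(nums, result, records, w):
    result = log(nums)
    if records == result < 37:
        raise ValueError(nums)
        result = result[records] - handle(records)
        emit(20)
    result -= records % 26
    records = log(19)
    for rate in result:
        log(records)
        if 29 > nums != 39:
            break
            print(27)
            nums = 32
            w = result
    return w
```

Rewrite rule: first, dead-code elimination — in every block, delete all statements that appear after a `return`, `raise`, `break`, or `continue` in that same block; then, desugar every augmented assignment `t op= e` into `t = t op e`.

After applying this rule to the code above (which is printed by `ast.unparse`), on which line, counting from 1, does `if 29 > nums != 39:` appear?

Transformed code:
def h(nums, result, records, w):
    result = log(nums)
    if records == result < 37:
        raise ValueError(nums)
    result = result - records % 26
    records = log(19)
    for rate in result:
        log(records)
        if 29 > nums != 39:
            break
    return w

9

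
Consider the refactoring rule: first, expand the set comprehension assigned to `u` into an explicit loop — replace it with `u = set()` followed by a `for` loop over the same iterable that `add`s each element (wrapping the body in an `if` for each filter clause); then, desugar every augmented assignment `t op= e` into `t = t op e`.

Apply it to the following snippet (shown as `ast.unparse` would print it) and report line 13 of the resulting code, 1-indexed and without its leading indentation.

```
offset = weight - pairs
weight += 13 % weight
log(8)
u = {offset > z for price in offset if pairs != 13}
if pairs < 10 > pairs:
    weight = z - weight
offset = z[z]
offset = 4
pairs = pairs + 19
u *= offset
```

u = u * offset

Transformed code:
offset = weight - pairs
weight = weight + 13 % weight
log(8)
u = set()
for price in offset:
    if pairs != 13:
        u.add(offset > z)
if pairs < 10 > pairs:
    weight = z - weight
offset = z[z]
offset = 4
pairs = pairs + 19
u = u * offset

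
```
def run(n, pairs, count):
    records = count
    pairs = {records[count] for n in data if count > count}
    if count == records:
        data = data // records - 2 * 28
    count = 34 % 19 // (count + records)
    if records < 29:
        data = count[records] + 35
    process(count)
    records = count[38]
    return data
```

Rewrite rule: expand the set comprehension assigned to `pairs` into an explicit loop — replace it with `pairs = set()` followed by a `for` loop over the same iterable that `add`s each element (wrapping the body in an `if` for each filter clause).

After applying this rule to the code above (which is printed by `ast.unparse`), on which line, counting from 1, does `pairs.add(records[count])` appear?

6

Transformed code:
def run(n, pairs, count):
    records = count
    pairs = set()
    for n in data:
        if count > count:
            pairs.add(records[count])
    if count == records:
        data = data // records - 2 * 28
    count = 34 % 19 // (count + records)
    if records < 29:
        data = count[records] + 35
    process(count)
    records = count[38]
    return data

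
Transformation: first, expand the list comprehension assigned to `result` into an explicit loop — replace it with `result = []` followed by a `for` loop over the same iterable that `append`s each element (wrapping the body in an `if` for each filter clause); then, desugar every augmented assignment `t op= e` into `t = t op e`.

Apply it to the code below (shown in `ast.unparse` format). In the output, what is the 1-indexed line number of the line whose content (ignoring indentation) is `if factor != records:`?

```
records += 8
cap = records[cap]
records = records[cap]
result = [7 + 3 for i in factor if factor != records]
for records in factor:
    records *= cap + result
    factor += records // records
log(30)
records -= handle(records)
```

Transformed code:
records = records + 8
cap = records[cap]
records = records[cap]
result = []
for i in factor:
    if factor != records:
        result.append(7 + 3)
for records in factor:
    records = records * (cap + result)
    factor = factor + records // records
log(30)
records = records - handle(records)

6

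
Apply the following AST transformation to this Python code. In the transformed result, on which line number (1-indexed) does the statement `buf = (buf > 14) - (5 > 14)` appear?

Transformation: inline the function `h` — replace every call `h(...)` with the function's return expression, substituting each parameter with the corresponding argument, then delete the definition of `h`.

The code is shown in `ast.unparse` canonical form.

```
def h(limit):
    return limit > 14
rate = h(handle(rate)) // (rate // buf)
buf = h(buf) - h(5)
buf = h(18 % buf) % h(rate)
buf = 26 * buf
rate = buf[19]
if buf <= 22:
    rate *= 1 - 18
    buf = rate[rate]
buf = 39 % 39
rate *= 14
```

2

Transformed code:
rate = (handle(rate) > 14) // (rate // buf)
buf = (buf > 14) - (5 > 14)
buf = (18 % buf > 14) % (rate > 14)
buf = 26 * buf
rate = buf[19]
if buf <= 22:
    rate *= 1 - 18
    buf = rate[rate]
buf = 39 % 39
rate *= 14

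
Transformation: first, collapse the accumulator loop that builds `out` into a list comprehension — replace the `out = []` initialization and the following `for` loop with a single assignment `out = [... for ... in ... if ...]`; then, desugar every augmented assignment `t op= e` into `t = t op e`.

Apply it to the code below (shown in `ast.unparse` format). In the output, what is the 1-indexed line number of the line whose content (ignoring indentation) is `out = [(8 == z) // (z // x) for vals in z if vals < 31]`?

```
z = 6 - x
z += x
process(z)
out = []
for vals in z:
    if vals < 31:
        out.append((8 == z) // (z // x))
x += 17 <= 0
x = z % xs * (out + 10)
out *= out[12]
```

4

Transformed code:
z = 6 - x
z = z + x
process(z)
out = [(8 == z) // (z // x) for vals in z if vals < 31]
x = x + (17 <= 0)
x = z % xs * (out + 10)
out = out * out[12]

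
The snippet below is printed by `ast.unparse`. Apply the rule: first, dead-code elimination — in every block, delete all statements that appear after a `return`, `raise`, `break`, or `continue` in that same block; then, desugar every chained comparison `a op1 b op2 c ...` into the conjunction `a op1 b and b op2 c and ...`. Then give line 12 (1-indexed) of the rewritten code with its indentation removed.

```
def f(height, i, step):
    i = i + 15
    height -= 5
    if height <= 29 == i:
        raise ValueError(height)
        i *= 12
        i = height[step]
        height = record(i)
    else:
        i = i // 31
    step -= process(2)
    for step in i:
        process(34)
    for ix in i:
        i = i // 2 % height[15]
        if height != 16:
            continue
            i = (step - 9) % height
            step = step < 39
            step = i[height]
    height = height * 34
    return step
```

i = i // 2 % height[15]

Transformed code:
def f(height, i, step):
    i = i + 15
    height -= 5
    if height <= 29 and 29 == i:
        raise ValueError(height)
    else:
        i = i // 31
    step -= process(2)
    for step in i:
        process(34)
    for ix in i:
        i = i // 2 % height[15]
        if height != 16:
            continue
    height = height * 34
    return step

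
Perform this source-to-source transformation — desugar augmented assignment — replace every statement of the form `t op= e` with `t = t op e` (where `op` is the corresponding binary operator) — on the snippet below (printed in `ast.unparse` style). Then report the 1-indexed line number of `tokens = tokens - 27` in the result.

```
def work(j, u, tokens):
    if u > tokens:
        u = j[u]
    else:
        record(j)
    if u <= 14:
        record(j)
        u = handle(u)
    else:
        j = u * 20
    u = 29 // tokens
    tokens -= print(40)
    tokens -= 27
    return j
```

13

Transformed code:
def work(j, u, tokens):
    if u > tokens:
        u = j[u]
    else:
        record(j)
    if u <= 14:
        record(j)
        u = handle(u)
    else:
        j = u * 20
    u = 29 // tokens
    tokens = tokens - print(40)
    tokens = tokens - 27
    return j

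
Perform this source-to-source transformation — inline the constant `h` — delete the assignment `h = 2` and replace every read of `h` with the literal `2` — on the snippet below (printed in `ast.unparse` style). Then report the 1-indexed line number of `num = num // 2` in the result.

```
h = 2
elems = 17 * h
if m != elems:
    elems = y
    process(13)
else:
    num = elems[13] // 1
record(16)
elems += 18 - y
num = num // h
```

9

Transformed code:
elems = 17 * 2
if m != elems:
    elems = y
    process(13)
else:
    num = elems[13] // 1
record(16)
elems += 18 - y
num = num // 2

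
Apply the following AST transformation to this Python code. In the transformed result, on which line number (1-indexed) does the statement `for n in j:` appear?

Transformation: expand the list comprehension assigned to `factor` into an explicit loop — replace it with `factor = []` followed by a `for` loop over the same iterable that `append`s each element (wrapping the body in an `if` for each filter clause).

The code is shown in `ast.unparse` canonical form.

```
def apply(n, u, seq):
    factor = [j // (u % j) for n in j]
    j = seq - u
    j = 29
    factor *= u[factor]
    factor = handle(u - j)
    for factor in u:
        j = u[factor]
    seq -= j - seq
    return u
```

3

Transformed code:
def apply(n, u, seq):
    factor = []
    for n in j:
        factor.append(j // (u % j))
    j = seq - u
    j = 29
    factor *= u[factor]
    factor = handle(u - j)
    for factor in u:
        j = u[factor]
    seq -= j - seq
    return u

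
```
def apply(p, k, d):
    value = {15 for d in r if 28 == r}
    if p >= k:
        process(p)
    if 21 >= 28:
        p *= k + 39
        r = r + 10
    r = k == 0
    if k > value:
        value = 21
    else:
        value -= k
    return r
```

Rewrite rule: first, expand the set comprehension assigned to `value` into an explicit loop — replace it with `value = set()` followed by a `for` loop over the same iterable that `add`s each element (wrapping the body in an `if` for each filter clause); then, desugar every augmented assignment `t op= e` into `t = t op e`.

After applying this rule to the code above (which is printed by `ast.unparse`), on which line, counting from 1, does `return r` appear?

Transformed code:
def apply(p, k, d):
    value = set()
    for d in r:
        if 28 == r:
            value.add(15)
    if p >= k:
        process(p)
    if 21 >= 28:
        p = p * (k + 39)
        r = r + 10
    r = k == 0
    if k > value:
        value = 21
    else:
        value = value - k
    return r

16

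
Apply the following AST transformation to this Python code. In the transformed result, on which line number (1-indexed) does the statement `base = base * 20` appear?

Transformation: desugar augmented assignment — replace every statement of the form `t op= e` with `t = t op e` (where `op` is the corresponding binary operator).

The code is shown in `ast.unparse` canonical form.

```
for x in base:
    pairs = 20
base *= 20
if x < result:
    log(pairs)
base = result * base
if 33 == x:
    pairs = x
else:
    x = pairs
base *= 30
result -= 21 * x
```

Transformed code:
for x in base:
    pairs = 20
base = base * 20
if x < result:
    log(pairs)
base = result * base
if 33 == x:
    pairs = x
else:
    x = pairs
base = base * 30
result = result - 21 * x

3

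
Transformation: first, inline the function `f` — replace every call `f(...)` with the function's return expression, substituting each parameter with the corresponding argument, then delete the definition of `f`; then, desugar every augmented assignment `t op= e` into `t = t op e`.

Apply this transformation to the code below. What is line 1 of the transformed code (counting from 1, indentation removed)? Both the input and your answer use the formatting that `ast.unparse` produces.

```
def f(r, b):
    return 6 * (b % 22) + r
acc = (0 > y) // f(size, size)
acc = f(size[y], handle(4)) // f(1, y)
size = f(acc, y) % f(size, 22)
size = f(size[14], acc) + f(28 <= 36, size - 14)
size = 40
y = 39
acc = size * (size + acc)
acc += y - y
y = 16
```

Transformed code:
acc = (0 > y) // (6 * (size % 22) + size)
acc = (6 * (handle(4) % 22) + size[y]) // (6 * (y % 22) + 1)
size = (6 * (y % 22) + acc) % (6 * (22 % 22) + size)
size = 6 * (acc % 22) + size[14] + (6 * ((size - 14) % 22) + (28 <= 36))
size = 40
y = 39
acc = size * (size + acc)
acc = acc + (y - y)
y = 16

acc = (0 > y) // (6 * (size % 22) + size)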